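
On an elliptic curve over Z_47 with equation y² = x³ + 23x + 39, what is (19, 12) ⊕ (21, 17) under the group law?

(19, 12) + (21, 17). λ = (17 - 12)/(21 - 19) ≡ 5/2 mod 47. 2⁻¹ ≡ 24 (mod 47), so λ ≡ 26.
  x = λ² - 19 - 21 = 676 - 40 ≡ 25; y = λ·(19 - 25) - 12 ≡ 20. → (25, 20)

(25, 20)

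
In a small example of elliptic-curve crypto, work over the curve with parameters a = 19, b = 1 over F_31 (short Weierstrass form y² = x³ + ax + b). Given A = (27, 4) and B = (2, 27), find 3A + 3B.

(8, 18)

First 3A:
Repeated addition: build up to 3A.
2A: tangent at (27, 4): λ = (3·27² + 19)/(2·4) ≡ 5/8. 8⁻¹ ≡ 4 (mod 31) since 8·4 = 32 ≡ 1, so λ ≡ 5·4 ≡ 20.
  x = λ² - 27 - 27 = 400 - 54 ≡ 5; y = λ·(27 - 5) - 4 ≡ 2. → (5, 2)
3A: (5, 2) + (27, 4). λ = (4 - 2)/(27 - 5) ≡ 2/22 mod 31. 22⁻¹ ≡ 24 (mod 31), so λ ≡ 17.
  x = λ² - 5 - 27 = 289 - 32 ≡ 9; y = λ·(5 - 9) - 2 ≡ 23. → (9, 23)
3A = (9, 23).
Next 3B:
Repeated addition: build up to 3B.
2B: tangent at (2, 27): λ = (3·2² + 19)/(2·27) ≡ 0/23. 23⁻¹ ≡ 27 (mod 31), so λ ≡ 0·27 ≡ 0.
  x = λ² - 2 - 2 = 0 - 4 ≡ 27; y = λ·(2 - 27) - 27 ≡ 4. → (27, 4)
3B: (27, 4) + (2, 27). λ = (27 - 4)/(2 - 27) ≡ 23/6 mod 31. 6⁻¹ ≡ 26 (mod 31), so λ ≡ 9.
  x = λ² - 27 - 2 = 81 - 29 ≡ 21; y = λ·(27 - 21) - 4 ≡ 19. → (21, 19)
3B = (21, 19).
Finally 3A + 3B:
(9, 23) + (21, 19). λ = (19 - 23)/(21 - 9) ≡ 27/12 mod 31. 12⁻¹ ≡ 13 (mod 31) since 12·13 = 156 ≡ 1, so λ ≡ 10.
  x = λ² - 9 - 21 = 100 - 30 ≡ 8; y = λ·(9 - 8) - 23 ≡ 18. → (8, 18)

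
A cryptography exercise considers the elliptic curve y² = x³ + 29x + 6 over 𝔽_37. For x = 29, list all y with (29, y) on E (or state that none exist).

x³ + 29x + 6 = 25236 ≡ 2 (mod 37).
2 is a non-residue mod 37; no y exists.

none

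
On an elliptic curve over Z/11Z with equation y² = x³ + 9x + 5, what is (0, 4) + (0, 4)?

tangent at (0, 4): λ = (3·0² + 9)/(2·4) ≡ 9/8. 8⁻¹ ≡ 7 (mod 11) since 8·7 = 56 ≡ 1, so λ ≡ 9·7 ≡ 8.
  x = λ² - 0 - 0 = 64 - 0 ≡ 9; y = λ·(0 - 9) - 4 ≡ 1. → (9, 1)

(9, 1)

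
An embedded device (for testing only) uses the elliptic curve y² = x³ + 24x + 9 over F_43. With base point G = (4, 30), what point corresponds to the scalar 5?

Repeated addition: build up to 5G.
2G: tangent at (4, 30): λ = (3·4² + 24)/(2·30) ≡ 29/17. 17⁻¹ ≡ 38 (mod 43), so λ ≡ 29·38 ≡ 27.
  x = λ² - 4 - 4 = 729 - 8 ≡ 33; y = λ·(4 - 33) - 30 ≡ 4. → (33, 4)
3G: (33, 4) + (4, 30). λ = (30 - 4)/(4 - 33) ≡ 26/14 mod 43. 14⁻¹ ≡ 40 (mod 43), so λ ≡ 8.
  x = λ² - 33 - 4 = 64 - 37 ≡ 27; y = λ·(33 - 27) - 4 ≡ 1. → (27, 1)
4G: (27, 1) + (4, 30). λ = (30 - 1)/(4 - 27) ≡ 29/20 mod 43. 20⁻¹ ≡ 28 (mod 43), so λ ≡ 38.
  x = λ² - 27 - 4 = 1444 - 31 ≡ 37; y = λ·(27 - 37) - 1 ≡ 6. → (37, 6)
5G: (37, 6) + (4, 30). λ = (30 - 6)/(4 - 37) ≡ 24/10 mod 43. 10⁻¹ ≡ 13 (mod 43) since 10·13 = 130 ≡ 1, so λ ≡ 11.
  x = λ² - 37 - 4 = 121 - 41 ≡ 37; y = λ·(37 - 37) - 6 ≡ 37. → (37, 37)

(37, 37)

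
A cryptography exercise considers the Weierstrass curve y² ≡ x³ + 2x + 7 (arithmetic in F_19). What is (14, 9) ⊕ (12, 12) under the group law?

(14, 9) + (12, 12). λ = (12 - 9)/(12 - 14) ≡ 3/17 mod 19. 17⁻¹ ≡ 9 (mod 19), so λ ≡ 8.
  x = λ² - 14 - 12 = 64 - 26 ≡ 0; y = λ·(14 - 0) - 9 ≡ 8. → (0, 8)

(0, 8)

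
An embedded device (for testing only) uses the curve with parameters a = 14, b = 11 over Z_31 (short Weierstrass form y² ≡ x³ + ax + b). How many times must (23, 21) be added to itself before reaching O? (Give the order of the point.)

9

2P: tangent at (23, 21): λ = (3·23² + 14)/(2·21) ≡ 20/11. 11⁻¹ ≡ 17 (mod 31), so λ ≡ 20·17 ≡ 30.
  x = λ² - 23 - 23 = 900 - 46 ≡ 17; y = λ·(23 - 17) - 21 ≡ 4. → (17, 4)
3P: (17, 4) + (23, 21). λ = (21 - 4)/(23 - 17) ≡ 17/6 mod 31. 6⁻¹ ≡ 26 (mod 31), so λ ≡ 8.
  x = λ² - 17 - 23 = 64 - 40 ≡ 24; y = λ·(17 - 24) - 4 ≡ 2. → (24, 2)
4P: (24, 2) + (23, 21). λ = (21 - 2)/(23 - 24) ≡ 19/30 mod 31. 30⁻¹ ≡ 30 (mod 31) since 30·30 = 900 ≡ 1, so λ ≡ 12.
  x = λ² - 24 - 23 = 144 - 47 ≡ 4; y = λ·(24 - 4) - 2 ≡ 21. → (4, 21)
5P: (4, 21) + (23, 21). λ = (21 - 21)/(23 - 4) ≡ 0/19 mod 31. 19⁻¹ ≡ 18 (mod 31), so λ ≡ 0.
  x = λ² - 4 - 23 = 0 - 27 ≡ 4; y = λ·(4 - 4) - 21 ≡ 10. → (4, 10)
6P: (4, 10) + (23, 21). λ = (21 - 10)/(23 - 4) ≡ 11/19 mod 31. 19⁻¹ ≡ 18 (mod 31), so λ ≡ 12.
  x = λ² - 4 - 23 = 144 - 27 ≡ 24; y = λ·(4 - 24) - 10 ≡ 29. → (24, 29)
7P: (24, 29) + (23, 21). λ = (21 - 29)/(23 - 24) ≡ 23/30 mod 31. 30⁻¹ ≡ 30 (mod 31), so λ ≡ 8.
  x = λ² - 24 - 23 = 64 - 47 ≡ 17; y = λ·(24 - 17) - 29 ≡ 27. → (17, 27)
8P: (17, 27) + (23, 21). λ = (21 - 27)/(23 - 17) ≡ 25/6 mod 31. 6⁻¹ ≡ 26 (mod 31), so λ ≡ 30.
  x = λ² - 17 - 23 = 900 - 40 ≡ 23; y = λ·(17 - 23) - 27 ≡ 10. → (23, 10)
9P: (23, 10) + (23, 21): same x and y₁ ≡ -y₂, so the sum is O.
9P = O, so the order is 9.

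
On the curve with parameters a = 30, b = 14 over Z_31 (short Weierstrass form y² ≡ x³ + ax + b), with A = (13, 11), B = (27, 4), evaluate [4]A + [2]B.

(27, 4)

First 4A:
Repeated addition: build up to 4A.
2A: tangent at (13, 11): λ = (3·13² + 30)/(2·11) ≡ 10/22. 22⁻¹ ≡ 24 (mod 31), so λ ≡ 10·24 ≡ 23.
  x = λ² - 13 - 13 = 529 - 26 ≡ 7; y = λ·(13 - 7) - 11 ≡ 3. → (7, 3)
3A: (7, 3) + (13, 11). λ = (11 - 3)/(13 - 7) ≡ 8/6 mod 31. 6⁻¹ ≡ 26 (mod 31), so λ ≡ 22.
  x = λ² - 7 - 13 = 484 - 20 ≡ 30; y = λ·(7 - 30) - 3 ≡ 18. → (30, 18)
4A: (30, 18) + (13, 11). λ = (11 - 18)/(13 - 30) ≡ 24/14 mod 31. 14⁻¹ ≡ 20 (mod 31) since 14·20 = 280 ≡ 1, so λ ≡ 15.
  x = λ² - 30 - 13 = 225 - 43 ≡ 27; y = λ·(30 - 27) - 18 ≡ 27. → (27, 27)
4A = (27, 27).
Next 2B:
Repeated addition: build up to 2B.
2B: tangent at (27, 4): λ = (3·27² + 30)/(2·4) ≡ 16/8. 8⁻¹ ≡ 4 (mod 31), so λ ≡ 16·4 ≡ 2.
  x = λ² - 27 - 27 = 4 - 54 ≡ 12; y = λ·(27 - 12) - 4 ≡ 26. → (12, 26)
2B = (12, 26).
Finally 4A + 2B:
(27, 27) + (12, 26). λ = (26 - 27)/(12 - 27) ≡ 30/16 mod 31. 16⁻¹ ≡ 2 (mod 31), so λ ≡ 29.
  x = λ² - 27 - 12 = 841 - 39 ≡ 27; y = λ·(27 - 27) - 27 ≡ 4. → (27, 4)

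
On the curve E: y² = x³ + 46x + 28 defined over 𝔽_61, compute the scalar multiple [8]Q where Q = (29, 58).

(29, 3)

Double-and-add on 8 = (1000)₂. Start with Q = (29, 58) for the leading 1-bit.
double: tangent at (29, 58): λ = (3·29² + 46)/(2·58) ≡ 7/55. 55⁻¹ ≡ 10 (mod 61) since 55·10 = 550 ≡ 1, so λ ≡ 7·10 ≡ 9.
  x = λ² - 29 - 29 = 81 - 58 ≡ 23; y = λ·(29 - 23) - 58 ≡ 57. → (23, 57)
double: tangent at (23, 57): λ = (3·23² + 46)/(2·57) ≡ 47/53. 53⁻¹ ≡ 38 (mod 61) since 53·38 = 2014 ≡ 1, so λ ≡ 47·38 ≡ 17.
  x = λ² - 23 - 23 = 289 - 46 ≡ 60; y = λ·(23 - 60) - 57 ≡ 46. → (60, 46)
double: tangent at (60, 46): λ = (3·60² + 46)/(2·46) ≡ 49/31. 31⁻¹ ≡ 2 (mod 61), so λ ≡ 49·2 ≡ 37.
  x = λ² - 60 - 60 = 1369 - 120 ≡ 29; y = λ·(60 - 29) - 46 ≡ 3. → (29, 3)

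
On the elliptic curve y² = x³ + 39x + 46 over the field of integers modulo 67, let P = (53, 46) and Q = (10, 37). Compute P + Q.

(1, 35)

(53, 46) + (10, 37). λ = (37 - 46)/(10 - 53) ≡ 58/24 mod 67. 24⁻¹ ≡ 14 (mod 67) since 24·14 = 336 ≡ 1, so λ ≡ 8.
  x = λ² - 53 - 10 = 64 - 63 ≡ 1; y = λ·(53 - 1) - 46 ≡ 35. → (1, 35)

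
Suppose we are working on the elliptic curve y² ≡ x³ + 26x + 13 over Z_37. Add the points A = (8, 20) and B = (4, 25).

(8, 20) + (4, 25). λ = (25 - 20)/(4 - 8) ≡ 5/33 mod 37. 33⁻¹ ≡ 9 (mod 37), so λ ≡ 8.
  x = λ² - 8 - 4 = 64 - 12 ≡ 15; y = λ·(8 - 15) - 20 ≡ 35. → (15, 35)

(15, 35)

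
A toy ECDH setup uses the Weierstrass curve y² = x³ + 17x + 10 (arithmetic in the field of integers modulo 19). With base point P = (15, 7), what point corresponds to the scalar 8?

(15, 7)

Double-and-add on 8 = (1000)₂. Start with P = (15, 7) for the leading 1-bit.
double: tangent at (15, 7): λ = (3·15² + 17)/(2·7) ≡ 8/14. 14⁻¹ ≡ 15 (mod 19), so λ ≡ 8·15 ≡ 6.
  x = λ² - 15 - 15 = 36 - 30 ≡ 6; y = λ·(15 - 6) - 7 ≡ 9. → (6, 9)
double: tangent at (6, 9): λ = (3·6² + 17)/(2·9) ≡ 11/18. 18⁻¹ ≡ 18 (mod 19), so λ ≡ 11·18 ≡ 8.
  x = λ² - 6 - 6 = 64 - 12 ≡ 14; y = λ·(6 - 14) - 9 ≡ 3. → (14, 3)
double: tangent at (14, 3): λ = (3·14² + 17)/(2·3) ≡ 16/6. 6⁻¹ ≡ 16 (mod 19), so λ ≡ 16·16 ≡ 9.
  x = λ² - 14 - 14 = 81 - 28 ≡ 15; y = λ·(14 - 15) - 3 ≡ 7. → (15, 7)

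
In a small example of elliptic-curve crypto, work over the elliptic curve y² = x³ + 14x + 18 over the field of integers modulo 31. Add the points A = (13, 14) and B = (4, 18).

(23, 18)

(13, 14) + (4, 18). λ = (18 - 14)/(4 - 13) ≡ 4/22 mod 31. 22⁻¹ ≡ 24 (mod 31), so λ ≡ 3.
  x = λ² - 13 - 4 = 9 - 17 ≡ 23; y = λ·(13 - 23) - 14 ≡ 18. → (23, 18)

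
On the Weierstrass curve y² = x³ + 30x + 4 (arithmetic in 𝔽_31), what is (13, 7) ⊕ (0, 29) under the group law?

(26, 15)

(13, 7) + (0, 29). λ = (29 - 7)/(0 - 13) ≡ 22/18 mod 31. 18⁻¹ ≡ 19 (mod 31) since 18·19 = 342 ≡ 1, so λ ≡ 15.
  x = λ² - 13 - 0 = 225 - 13 ≡ 26; y = λ·(13 - 26) - 7 ≡ 15. → (26, 15)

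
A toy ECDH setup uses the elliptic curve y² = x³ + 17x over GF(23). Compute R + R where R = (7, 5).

tangent at (7, 5): λ = (3·7² + 17)/(2·5) ≡ 3/10. 10⁻¹ ≡ 7 (mod 23), so λ ≡ 3·7 ≡ 21.
  x = λ² - 7 - 7 = 441 - 14 ≡ 13; y = λ·(7 - 13) - 5 ≡ 7. → (13, 7)

(13, 7)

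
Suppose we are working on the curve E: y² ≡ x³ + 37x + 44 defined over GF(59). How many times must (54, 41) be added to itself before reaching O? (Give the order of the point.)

7

2P: tangent at (54, 41): λ = (3·54² + 37)/(2·41) ≡ 53/23. 23⁻¹ ≡ 18 (mod 59) since 23·18 = 414 ≡ 1, so λ ≡ 53·18 ≡ 10.
  x = λ² - 54 - 54 = 100 - 108 ≡ 51; y = λ·(54 - 51) - 41 ≡ 48. → (51, 48)
3P: (51, 48) + (54, 41). λ = (41 - 48)/(54 - 51) ≡ 52/3 mod 59. 3⁻¹ ≡ 20 (mod 59), so λ ≡ 37.
  x = λ² - 51 - 54 = 1369 - 105 ≡ 25; y = λ·(51 - 25) - 48 ≡ 29. → (25, 29)
4P: (25, 29) + (54, 41). λ = (41 - 29)/(54 - 25) ≡ 12/29 mod 59. 29⁻¹ ≡ 57 (mod 59), so λ ≡ 35.
  x = λ² - 25 - 54 = 1225 - 79 ≡ 25; y = λ·(25 - 25) - 29 ≡ 30. → (25, 30)
5P: (25, 30) + (54, 41). λ = (41 - 30)/(54 - 25) ≡ 11/29 mod 59. 29⁻¹ ≡ 57 (mod 59), so λ ≡ 37.
  x = λ² - 25 - 54 = 1369 - 79 ≡ 51; y = λ·(25 - 51) - 30 ≡ 11. → (51, 11)
6P: (51, 11) + (54, 41). λ = (41 - 11)/(54 - 51) ≡ 30/3 mod 59. 3⁻¹ ≡ 20 (mod 59), so λ ≡ 10.
  x = λ² - 51 - 54 = 100 - 105 ≡ 54; y = λ·(51 - 54) - 11 ≡ 18. → (54, 18)
7P: (54, 18) + (54, 41): same x and y₁ ≡ -y₂, so the sum is O.
7P = O, so the order is 7.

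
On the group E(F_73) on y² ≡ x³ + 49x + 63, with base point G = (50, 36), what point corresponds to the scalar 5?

(32, 4)

Repeated addition: build up to 5G.
2G: tangent at (50, 36): λ = (3·50² + 49)/(2·36) ≡ 30/72. 72⁻¹ ≡ 72 (mod 73) since 72·72 = 5184 ≡ 1, so λ ≡ 30·72 ≡ 43.
  x = λ² - 50 - 50 = 1849 - 100 ≡ 70; y = λ·(50 - 70) - 36 ≡ 53. → (70, 53)
3G: (70, 53) + (50, 36). λ = (36 - 53)/(50 - 70) ≡ 56/53 mod 73. 53⁻¹ ≡ 62 (mod 73), so λ ≡ 41.
  x = λ² - 70 - 50 = 1681 - 120 ≡ 28; y = λ·(70 - 28) - 53 ≡ 63. → (28, 63)
4G: (28, 63) + (50, 36). λ = (36 - 63)/(50 - 28) ≡ 46/22 mod 73. 22⁻¹ ≡ 10 (mod 73), so λ ≡ 22.
  x = λ² - 28 - 50 = 484 - 78 ≡ 41; y = λ·(28 - 41) - 63 ≡ 16. → (41, 16)
5G: (41, 16) + (50, 36). λ = (36 - 16)/(50 - 41) ≡ 20/9 mod 73. 9⁻¹ ≡ 65 (mod 73), so λ ≡ 59.
  x = λ² - 41 - 50 = 3481 - 91 ≡ 32; y = λ·(41 - 32) - 16 ≡ 4. → (32, 4)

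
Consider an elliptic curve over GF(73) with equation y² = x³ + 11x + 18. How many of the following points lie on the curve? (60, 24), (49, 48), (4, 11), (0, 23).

(60, 24): 24² ≡ 65, rhs ≡ 14 → off.
(49, 48): 48² ≡ 41, rhs ≡ 19 → off.
(4, 11): 11² ≡ 48, rhs ≡ 53 → off.
(0, 23): 23² ≡ 18, rhs ≡ 18 → on.

1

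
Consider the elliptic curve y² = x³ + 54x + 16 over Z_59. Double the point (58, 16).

(5, 36)

tangent at (58, 16): λ = (3·58² + 54)/(2·16) ≡ 57/32. 32⁻¹ ≡ 24 (mod 59) since 32·24 = 768 ≡ 1, so λ ≡ 57·24 ≡ 11.
  x = λ² - 58 - 58 = 121 - 116 ≡ 5; y = λ·(58 - 5) - 16 ≡ 36. → (5, 36)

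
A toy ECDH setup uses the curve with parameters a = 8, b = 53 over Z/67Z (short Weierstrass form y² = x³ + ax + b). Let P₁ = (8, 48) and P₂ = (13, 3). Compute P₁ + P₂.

(60, 18)

(8, 48) + (13, 3). λ = (3 - 48)/(13 - 8) ≡ 22/5 mod 67. 5⁻¹ ≡ 27 (mod 67), so λ ≡ 58.
  x = λ² - 8 - 13 = 3364 - 21 ≡ 60; y = λ·(8 - 60) - 48 ≡ 18. → (60, 18)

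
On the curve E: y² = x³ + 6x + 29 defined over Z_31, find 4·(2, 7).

Write G = (2, 7).
Double-and-add on 4 = (100)₂. Start with G = (2, 7) for the leading 1-bit.
double: tangent at (2, 7): λ = (3·2² + 6)/(2·7) ≡ 18/14. 14⁻¹ ≡ 20 (mod 31), so λ ≡ 18·20 ≡ 19.
  x = λ² - 2 - 2 = 361 - 4 ≡ 16; y = λ·(2 - 16) - 7 ≡ 6. → (16, 6)
double: tangent at (16, 6): λ = (3·16² + 6)/(2·6) ≡ 30/12. 12⁻¹ ≡ 13 (mod 31), so λ ≡ 30·13 ≡ 18.
  x = λ² - 16 - 16 = 324 - 32 ≡ 13; y = λ·(16 - 13) - 6 ≡ 17. → (13, 17)

(13, 17)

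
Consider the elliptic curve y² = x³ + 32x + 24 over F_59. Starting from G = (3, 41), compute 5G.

(13, 49)

Double-and-add on 5 = (101)₂. Start with G = (3, 41) for the leading 1-bit.
double: tangent at (3, 41): λ = (3·3² + 32)/(2·41) ≡ 0/23. 23⁻¹ ≡ 18 (mod 59), so λ ≡ 0·18 ≡ 0.
  x = λ² - 3 - 3 = 0 - 6 ≡ 53; y = λ·(3 - 53) - 41 ≡ 18. → (53, 18)
double: tangent at (53, 18): λ = (3·53² + 32)/(2·18) ≡ 22/36. 36⁻¹ ≡ 41 (mod 59), so λ ≡ 22·41 ≡ 17.
  x = λ² - 53 - 53 = 289 - 106 ≡ 6; y = λ·(53 - 6) - 18 ≡ 14. → (6, 14)
add G: (6, 14) + (3, 41). λ = (41 - 14)/(3 - 6) ≡ 27/56 mod 59. 56⁻¹ ≡ 39 (mod 59), so λ ≡ 50.
  x = λ² - 6 - 3 = 2500 - 9 ≡ 13; y = λ·(6 - 13) - 14 ≡ 49. → (13, 49)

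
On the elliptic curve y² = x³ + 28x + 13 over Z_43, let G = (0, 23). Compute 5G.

Repeated addition: build up to 5G.
2G: tangent at (0, 23): λ = (3·0² + 28)/(2·23) ≡ 28/3. 3⁻¹ ≡ 29 (mod 43) since 3·29 = 87 ≡ 1, so λ ≡ 28·29 ≡ 38.
  x = λ² - 0 - 0 = 1444 - 0 ≡ 25; y = λ·(0 - 25) - 23 ≡ 16. → (25, 16)
3G: (25, 16) + (0, 23). λ = (23 - 16)/(0 - 25) ≡ 7/18 mod 43. 18⁻¹ ≡ 12 (mod 43), so λ ≡ 41.
  x = λ² - 25 - 0 = 1681 - 25 ≡ 22; y = λ·(25 - 22) - 16 ≡ 21. → (22, 21)
4G: (22, 21) + (0, 23). λ = (23 - 21)/(0 - 22) ≡ 2/21 mod 43. 21⁻¹ ≡ 41 (mod 43) since 21·41 = 861 ≡ 1, so λ ≡ 39.
  x = λ² - 22 - 0 = 1521 - 22 ≡ 37; y = λ·(22 - 37) - 21 ≡ 39. → (37, 39)
5G: (37, 39) + (0, 23). λ = (23 - 39)/(0 - 37) ≡ 27/6 mod 43. 6⁻¹ ≡ 36 (mod 43), so λ ≡ 26.
  x = λ² - 37 - 0 = 676 - 37 ≡ 37; y = λ·(37 - 37) - 39 ≡ 4. → (37, 4)

(37, 4)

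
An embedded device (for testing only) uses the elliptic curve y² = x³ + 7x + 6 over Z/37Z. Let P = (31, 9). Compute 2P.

(2, 18)

tangent at (31, 9): λ = (3·31² + 7)/(2·9) ≡ 4/18. 18⁻¹ ≡ 35 (mod 37), so λ ≡ 4·35 ≡ 29.
  x = λ² - 31 - 31 = 841 - 62 ≡ 2; y = λ·(31 - 2) - 9 ≡ 18. → (2, 18)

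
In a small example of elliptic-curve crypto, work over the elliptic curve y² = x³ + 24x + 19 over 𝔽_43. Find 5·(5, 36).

Write Q = (5, 36).
Double-and-add on 5 = (101)₂. Start with Q = (5, 36) for the leading 1-bit.
double: tangent at (5, 36): λ = (3·5² + 24)/(2·36) ≡ 13/29. 29⁻¹ ≡ 3 (mod 43), so λ ≡ 13·3 ≡ 39.
  x = λ² - 5 - 5 = 1521 - 10 ≡ 6; y = λ·(5 - 6) - 36 ≡ 11. → (6, 11)
double: tangent at (6, 11): λ = (3·6² + 24)/(2·11) ≡ 3/22. 22⁻¹ ≡ 2 (mod 43), so λ ≡ 3·2 ≡ 6.
  x = λ² - 6 - 6 = 36 - 12 ≡ 24; y = λ·(6 - 24) - 11 ≡ 10. → (24, 10)
add Q: (24, 10) + (5, 36). λ = (36 - 10)/(5 - 24) ≡ 26/24 mod 43. 24⁻¹ ≡ 9 (mod 43), so λ ≡ 19.
  x = λ² - 24 - 5 = 361 - 29 ≡ 31; y = λ·(24 - 31) - 10 ≡ 29. → (31, 29)

(31, 29)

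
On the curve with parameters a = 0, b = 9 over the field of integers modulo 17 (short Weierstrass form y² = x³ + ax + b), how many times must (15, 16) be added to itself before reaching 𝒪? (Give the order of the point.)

9

2P: tangent at (15, 16): λ = (3·15² + 0)/(2·16) ≡ 12/15. 15⁻¹ ≡ 8 (mod 17), so λ ≡ 12·8 ≡ 11.
  x = λ² - 15 - 15 = 121 - 30 ≡ 6; y = λ·(15 - 6) - 16 ≡ 15. → (6, 15)
3P: (6, 15) + (15, 16). λ = (16 - 15)/(15 - 6) ≡ 1/9 mod 17. 9⁻¹ ≡ 2 (mod 17), so λ ≡ 2.
  x = λ² - 6 - 15 = 4 - 21 ≡ 0; y = λ·(6 - 0) - 15 ≡ 14. → (0, 14)
4P: (0, 14) + (15, 16). λ = (16 - 14)/(15 - 0) ≡ 2/15 mod 17. 15⁻¹ ≡ 8 (mod 17) since 15·8 = 120 ≡ 1, so λ ≡ 16.
  x = λ² - 0 - 15 = 256 - 15 ≡ 3; y = λ·(0 - 3) - 14 ≡ 6. → (3, 6)
5P: (3, 6) + (15, 16). λ = (16 - 6)/(15 - 3) ≡ 10/12 mod 17. 12⁻¹ ≡ 10 (mod 17), so λ ≡ 15.
  x = λ² - 3 - 15 = 225 - 18 ≡ 3; y = λ·(3 - 3) - 6 ≡ 11. → (3, 11)
6P: (3, 11) + (15, 16). λ = (16 - 11)/(15 - 3) ≡ 5/12 mod 17. 12⁻¹ ≡ 10 (mod 17), so λ ≡ 16.
  x = λ² - 3 - 15 = 256 - 18 ≡ 0; y = λ·(3 - 0) - 11 ≡ 3. → (0, 3)
7P: (0, 3) + (15, 16). λ = (16 - 3)/(15 - 0) ≡ 13/15 mod 17. 15⁻¹ ≡ 8 (mod 17) since 15·8 = 120 ≡ 1, so λ ≡ 2.
  x = λ² - 0 - 15 = 4 - 15 ≡ 6; y = λ·(0 - 6) - 3 ≡ 2. → (6, 2)
8P: (6, 2) + (15, 16). λ = (16 - 2)/(15 - 6) ≡ 14/9 mod 17. 9⁻¹ ≡ 2 (mod 17) since 9·2 = 18 ≡ 1, so λ ≡ 11.
  x = λ² - 6 - 15 = 121 - 21 ≡ 15; y = λ·(6 - 15) - 2 ≡ 1. → (15, 1)
9P: (15, 1) + (15, 16): same x and y₁ ≡ -y₂, so the sum is 𝒪.
9P = 𝒪, so the order is 9.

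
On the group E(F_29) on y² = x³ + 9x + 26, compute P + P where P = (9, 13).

(20, 12)

tangent at (9, 13): λ = (3·9² + 9)/(2·13) ≡ 20/26. 26⁻¹ ≡ 19 (mod 29), so λ ≡ 20·19 ≡ 3.
  x = λ² - 9 - 9 = 9 - 18 ≡ 20; y = λ·(9 - 20) - 13 ≡ 12. → (20, 12)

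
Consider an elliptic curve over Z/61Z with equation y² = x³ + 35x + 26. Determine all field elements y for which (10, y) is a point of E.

20, 41

x³ + 35x + 26 = 1376 ≡ 34 (mod 61).
Square roots of 34 mod 61: 20 and 41 (since 20² = 400 ≡ 34).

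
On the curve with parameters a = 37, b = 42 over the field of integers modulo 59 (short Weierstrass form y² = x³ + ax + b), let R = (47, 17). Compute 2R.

(31, 51)

tangent at (47, 17): λ = (3·47² + 37)/(2·17) ≡ 56/34. 34⁻¹ ≡ 33 (mod 59) since 34·33 = 1122 ≡ 1, so λ ≡ 56·33 ≡ 19.
  x = λ² - 47 - 47 = 361 - 94 ≡ 31; y = λ·(47 - 31) - 17 ≡ 51. → (31, 51)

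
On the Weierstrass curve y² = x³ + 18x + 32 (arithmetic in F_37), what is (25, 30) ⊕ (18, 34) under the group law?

(25, 30) + (18, 34). λ = (34 - 30)/(18 - 25) ≡ 4/30 mod 37. 30⁻¹ ≡ 21 (mod 37), so λ ≡ 10.
  x = λ² - 25 - 18 = 100 - 43 ≡ 20; y = λ·(25 - 20) - 30 ≡ 20. → (20, 20)

(20, 20)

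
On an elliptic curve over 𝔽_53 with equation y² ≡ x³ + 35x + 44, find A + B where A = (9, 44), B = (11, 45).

(20, 30)

(9, 44) + (11, 45). λ = (45 - 44)/(11 - 9) ≡ 1/2 mod 53. 2⁻¹ ≡ 27 (mod 53), so λ ≡ 27.
  x = λ² - 9 - 11 = 729 - 20 ≡ 20; y = λ·(9 - 20) - 44 ≡ 30. → (20, 30)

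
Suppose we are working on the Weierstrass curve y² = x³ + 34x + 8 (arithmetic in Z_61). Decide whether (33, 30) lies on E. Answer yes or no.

no

y² = 30² ≡ 46; x³ + 34x + 8 = 37067 ≡ 40 (mod 61). 46 ≠ 40.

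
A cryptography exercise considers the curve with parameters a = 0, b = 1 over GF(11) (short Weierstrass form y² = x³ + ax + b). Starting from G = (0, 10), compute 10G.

Repeated addition: build up to 10G.
2G: tangent at (0, 10): λ = (3·0² + 0)/(2·10) ≡ 0/9. 9⁻¹ ≡ 5 (mod 11), so λ ≡ 0·5 ≡ 0.
  x = λ² - 0 - 0 = 0 - 0 ≡ 0; y = λ·(0 - 0) - 10 ≡ 1. → (0, 1)
3G: (0, 1) + (0, 10): same x and y₁ ≡ -y₂, so the sum is ∞.
4G: ∞ + (0, 10) = (0, 10) (identity).
5G: tangent at (0, 10): λ = (3·0² + 0)/(2·10) ≡ 0/9. 9⁻¹ ≡ 5 (mod 11), so λ ≡ 0·5 ≡ 0.
  x = λ² - 0 - 0 = 0 - 0 ≡ 0; y = λ·(0 - 0) - 10 ≡ 1. → (0, 1)
6G: (0, 1) + (0, 10): same x and y₁ ≡ -y₂, so the sum is ∞.
7G: ∞ + (0, 10) = (0, 10) (identity).
8G: tangent at (0, 10): λ = (3·0² + 0)/(2·10) ≡ 0/9. 9⁻¹ ≡ 5 (mod 11) since 9·5 = 45 ≡ 1, so λ ≡ 0·5 ≡ 0.
  x = λ² - 0 - 0 = 0 - 0 ≡ 0; y = λ·(0 - 0) - 10 ≡ 1. → (0, 1)
9G: (0, 1) + (0, 10): same x and y₁ ≡ -y₂, so the sum is ∞.
10G: ∞ + (0, 10) = (0, 10) (identity).

(0, 10)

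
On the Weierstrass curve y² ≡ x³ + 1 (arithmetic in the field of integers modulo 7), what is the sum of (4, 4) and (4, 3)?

The two points share x = 4 and their y-coordinates satisfy 4 + 3 ≡ 0 (mod 7), so they are inverses. Their sum is ∞.

O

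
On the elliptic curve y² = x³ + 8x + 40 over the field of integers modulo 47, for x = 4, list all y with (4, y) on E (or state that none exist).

x³ + 8x + 40 = 136 ≡ 42 (mod 47).
Square roots of 42 mod 47: 18 and 29 (since 18² = 324 ≡ 42).

18, 29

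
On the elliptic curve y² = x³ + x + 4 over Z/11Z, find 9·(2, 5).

O

Write G = (2, 5).
Repeated addition: build up to 9G.
2G: tangent at (2, 5): λ = (3·2² + 1)/(2·5) ≡ 2/10. 10⁻¹ ≡ 10 (mod 11), so λ ≡ 2·10 ≡ 9.
  x = λ² - 2 - 2 = 81 - 4 ≡ 0; y = λ·(2 - 0) - 5 ≡ 2. → (0, 2)
3G: (0, 2) + (2, 5). λ = (5 - 2)/(2 - 0) ≡ 3/2 mod 11. 2⁻¹ ≡ 6 (mod 11), so λ ≡ 7.
  x = λ² - 0 - 2 = 49 - 2 ≡ 3; y = λ·(0 - 3) - 2 ≡ 10. → (3, 10)
4G: (3, 10) + (2, 5). λ = (5 - 10)/(2 - 3) ≡ 6/10 mod 11. 10⁻¹ ≡ 10 (mod 11) since 10·10 = 100 ≡ 1, so λ ≡ 5.
  x = λ² - 3 - 2 = 25 - 5 ≡ 9; y = λ·(3 - 9) - 10 ≡ 4. → (9, 4)
5G: (9, 4) + (2, 5). λ = (5 - 4)/(2 - 9) ≡ 1/4 mod 11. 4⁻¹ ≡ 3 (mod 11), so λ ≡ 3.
  x = λ² - 9 - 2 = 9 - 11 ≡ 9; y = λ·(9 - 9) - 4 ≡ 7. → (9, 7)
6G: (9, 7) + (2, 5). λ = (5 - 7)/(2 - 9) ≡ 9/4 mod 11. 4⁻¹ ≡ 3 (mod 11), so λ ≡ 5.
  x = λ² - 9 - 2 = 25 - 11 ≡ 3; y = λ·(9 - 3) - 7 ≡ 1. → (3, 1)
7G: (3, 1) + (2, 5). λ = (5 - 1)/(2 - 3) ≡ 4/10 mod 11. 10⁻¹ ≡ 10 (mod 11), so λ ≡ 7.
  x = λ² - 3 - 2 = 49 - 5 ≡ 0; y = λ·(3 - 0) - 1 ≡ 9. → (0, 9)
8G: (0, 9) + (2, 5). λ = (5 - 9)/(2 - 0) ≡ 7/2 mod 11. 2⁻¹ ≡ 6 (mod 11), so λ ≡ 9.
  x = λ² - 0 - 2 = 81 - 2 ≡ 2; y = λ·(0 - 2) - 9 ≡ 6. → (2, 6)
9G: (2, 6) + (2, 5): same x and y₁ ≡ -y₂, so the sum is O.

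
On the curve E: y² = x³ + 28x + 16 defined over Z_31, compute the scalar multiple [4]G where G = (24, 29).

(24, 2)

Repeated addition: build up to 4G.
2G: tangent at (24, 29): λ = (3·24² + 28)/(2·29) ≡ 20/27. 27⁻¹ ≡ 23 (mod 31), so λ ≡ 20·23 ≡ 26.
  x = λ² - 24 - 24 = 676 - 48 ≡ 8; y = λ·(24 - 8) - 29 ≡ 15. → (8, 15)
3G: (8, 15) + (24, 29). λ = (29 - 15)/(24 - 8) ≡ 14/16 mod 31. 16⁻¹ ≡ 2 (mod 31), so λ ≡ 28.
  x = λ² - 8 - 24 = 784 - 32 ≡ 8; y = λ·(8 - 8) - 15 ≡ 16. → (8, 16)
4G: (8, 16) + (24, 29). λ = (29 - 16)/(24 - 8) ≡ 13/16 mod 31. 16⁻¹ ≡ 2 (mod 31) since 16·2 = 32 ≡ 1, so λ ≡ 26.
  x = λ² - 8 - 24 = 676 - 32 ≡ 24; y = λ·(8 - 24) - 16 ≡ 2. → (24, 2)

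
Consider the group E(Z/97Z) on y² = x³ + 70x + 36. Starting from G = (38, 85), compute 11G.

Double-and-add on 11 = (1011)₂. Start with G = (38, 85) for the leading 1-bit.
double: tangent at (38, 85): λ = (3·38² + 70)/(2·85) ≡ 37/73. 73⁻¹ ≡ 4 (mod 97) since 73·4 = 292 ≡ 1, so λ ≡ 37·4 ≡ 51.
  x = λ² - 38 - 38 = 2601 - 76 ≡ 3; y = λ·(38 - 3) - 85 ≡ 51. → (3, 51)
double: tangent at (3, 51): λ = (3·3² + 70)/(2·51) ≡ 0/5. 5⁻¹ ≡ 39 (mod 97) since 5·39 = 195 ≡ 1, so λ ≡ 0·39 ≡ 0.
  x = λ² - 3 - 3 = 0 - 6 ≡ 91; y = λ·(3 - 91) - 51 ≡ 46. → (91, 46)
add G: (91, 46) + (38, 85). λ = (85 - 46)/(38 - 91) ≡ 39/44 mod 97. 44⁻¹ ≡ 86 (mod 97) since 44·86 = 3784 ≡ 1, so λ ≡ 56.
  x = λ² - 91 - 38 = 3136 - 129 ≡ 0; y = λ·(91 - 0) - 46 ≡ 6. → (0, 6)
double: tangent at (0, 6): λ = (3·0² + 70)/(2·6) ≡ 70/12. 12⁻¹ ≡ 89 (mod 97), so λ ≡ 70·89 ≡ 22.
  x = λ² - 0 - 0 = 484 - 0 ≡ 96; y = λ·(0 - 96) - 6 ≡ 16. → (96, 16)
add G: (96, 16) + (38, 85). λ = (85 - 16)/(38 - 96) ≡ 69/39 mod 97. 39⁻¹ ≡ 5 (mod 97) since 39·5 = 195 ≡ 1, so λ ≡ 54.
  x = λ² - 96 - 38 = 2916 - 134 ≡ 66; y = λ·(96 - 66) - 16 ≡ 52. → (66, 52)

(66, 52)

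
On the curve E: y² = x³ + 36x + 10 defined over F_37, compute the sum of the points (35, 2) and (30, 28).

(35, 2) + (30, 28). λ = (28 - 2)/(30 - 35) ≡ 26/32 mod 37. 32⁻¹ ≡ 22 (mod 37) since 32·22 = 704 ≡ 1, so λ ≡ 17.
  x = λ² - 35 - 30 = 289 - 65 ≡ 2; y = λ·(35 - 2) - 2 ≡ 4. → (2, 4)

(2, 4)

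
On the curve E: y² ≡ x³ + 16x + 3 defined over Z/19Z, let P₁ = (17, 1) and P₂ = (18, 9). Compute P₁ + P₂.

(17, 1) + (18, 9). λ = (9 - 1)/(18 - 17) ≡ 8/1 mod 19. 1⁻¹ ≡ 1 (mod 19) since 1·1 = 1 ≡ 1, so λ ≡ 8.
  x = λ² - 17 - 18 = 64 - 35 ≡ 10; y = λ·(17 - 10) - 1 ≡ 17. → (10, 17)

(10, 17)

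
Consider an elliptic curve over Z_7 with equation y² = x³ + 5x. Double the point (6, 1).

(4, 0)

tangent at (6, 1): λ = (3·6² + 5)/(2·1) ≡ 1/2. 2⁻¹ ≡ 4 (mod 7), so λ ≡ 1·4 ≡ 4.
  x = λ² - 6 - 6 = 16 - 12 ≡ 4; y = λ·(6 - 4) - 1 ≡ 0. → (4, 0)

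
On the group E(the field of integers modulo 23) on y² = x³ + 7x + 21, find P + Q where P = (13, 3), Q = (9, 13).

(13, 3) + (9, 13). λ = (13 - 3)/(9 - 13) ≡ 10/19 mod 23. 19⁻¹ ≡ 17 (mod 23) since 19·17 = 323 ≡ 1, so λ ≡ 9.
  x = λ² - 13 - 9 = 81 - 22 ≡ 13; y = λ·(13 - 13) - 3 ≡ 20. → (13, 20)

(13, 20)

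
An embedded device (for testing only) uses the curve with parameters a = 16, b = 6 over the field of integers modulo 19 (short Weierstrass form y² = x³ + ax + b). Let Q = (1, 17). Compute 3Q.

(7, 10)

Repeated addition: build up to 3Q.
2Q: tangent at (1, 17): λ = (3·1² + 16)/(2·17) ≡ 0/15. 15⁻¹ ≡ 14 (mod 19) since 15·14 = 210 ≡ 1, so λ ≡ 0·14 ≡ 0.
  x = λ² - 1 - 1 = 0 - 2 ≡ 17; y = λ·(1 - 17) - 17 ≡ 2. → (17, 2)
3Q: (17, 2) + (1, 17). λ = (17 - 2)/(1 - 17) ≡ 15/3 mod 19. 3⁻¹ ≡ 13 (mod 19), so λ ≡ 5.
  x = λ² - 17 - 1 = 25 - 18 ≡ 7; y = λ·(17 - 7) - 2 ≡ 10. → (7, 10)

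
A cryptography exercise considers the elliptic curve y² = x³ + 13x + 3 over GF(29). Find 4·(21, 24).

(13, 22)

Write G = (21, 24).
Repeated addition: build up to 4G.
2G: tangent at (21, 24): λ = (3·21² + 13)/(2·24) ≡ 2/19. 19⁻¹ ≡ 26 (mod 29), so λ ≡ 2·26 ≡ 23.
  x = λ² - 21 - 21 = 529 - 42 ≡ 23; y = λ·(21 - 23) - 24 ≡ 17. → (23, 17)
3G: (23, 17) + (21, 24). λ = (24 - 17)/(21 - 23) ≡ 7/27 mod 29. 27⁻¹ ≡ 14 (mod 29), so λ ≡ 11.
  x = λ² - 23 - 21 = 121 - 44 ≡ 19; y = λ·(23 - 19) - 17 ≡ 27. → (19, 27)
4G: (19, 27) + (21, 24). λ = (24 - 27)/(21 - 19) ≡ 26/2 mod 29. 2⁻¹ ≡ 15 (mod 29), so λ ≡ 13.
  x = λ² - 19 - 21 = 169 - 40 ≡ 13; y = λ·(19 - 13) - 27 ≡ 22. → (13, 22)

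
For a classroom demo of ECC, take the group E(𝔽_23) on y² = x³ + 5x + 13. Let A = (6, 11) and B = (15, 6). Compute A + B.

(6, 12)

(6, 11) + (15, 6). λ = (6 - 11)/(15 - 6) ≡ 18/9 mod 23. 9⁻¹ ≡ 18 (mod 23), so λ ≡ 2.
  x = λ² - 6 - 15 = 4 - 21 ≡ 6; y = λ·(6 - 6) - 11 ≡ 12. → (6, 12)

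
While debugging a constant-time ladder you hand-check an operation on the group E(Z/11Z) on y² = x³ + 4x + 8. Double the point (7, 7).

tangent at (7, 7): λ = (3·7² + 4)/(2·7) ≡ 8/3. 3⁻¹ ≡ 4 (mod 11), so λ ≡ 8·4 ≡ 10.
  x = λ² - 7 - 7 = 100 - 14 ≡ 9; y = λ·(7 - 9) - 7 ≡ 6. → (9, 6)

(9, 6)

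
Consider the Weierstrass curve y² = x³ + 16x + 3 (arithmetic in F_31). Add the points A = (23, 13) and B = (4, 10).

(23, 13) + (4, 10). λ = (10 - 13)/(4 - 23) ≡ 28/12 mod 31. 12⁻¹ ≡ 13 (mod 31) since 12·13 = 156 ≡ 1, so λ ≡ 23.
  x = λ² - 23 - 4 = 529 - 27 ≡ 6; y = λ·(23 - 6) - 13 ≡ 6. → (6, 6)

(6, 6)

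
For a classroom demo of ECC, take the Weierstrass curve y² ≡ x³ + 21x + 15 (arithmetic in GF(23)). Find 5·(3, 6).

(17, 8)

Write G = (3, 6).
Double-and-add on 5 = (101)₂. Start with G = (3, 6) for the leading 1-bit.
double: tangent at (3, 6): λ = (3·3² + 21)/(2·6) ≡ 2/12. 12⁻¹ ≡ 2 (mod 23), so λ ≡ 2·2 ≡ 4.
  x = λ² - 3 - 3 = 16 - 6 ≡ 10; y = λ·(3 - 10) - 6 ≡ 12. → (10, 12)
double: tangent at (10, 12): λ = (3·10² + 21)/(2·12) ≡ 22/1. 1⁻¹ ≡ 1 (mod 23), so λ ≡ 22·1 ≡ 22.
  x = λ² - 10 - 10 = 484 - 20 ≡ 4; y = λ·(10 - 4) - 12 ≡ 5. → (4, 5)
add G: (4, 5) + (3, 6). λ = (6 - 5)/(3 - 4) ≡ 1/22 mod 23. 22⁻¹ ≡ 22 (mod 23) since 22·22 = 484 ≡ 1, so λ ≡ 22.
  x = λ² - 4 - 3 = 484 - 7 ≡ 17; y = λ·(4 - 17) - 5 ≡ 8. → (17, 8)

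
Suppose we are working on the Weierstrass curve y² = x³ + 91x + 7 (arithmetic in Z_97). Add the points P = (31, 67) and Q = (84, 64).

(31, 67) + (84, 64). λ = (64 - 67)/(84 - 31) ≡ 94/53 mod 97. 53⁻¹ ≡ 11 (mod 97), so λ ≡ 64.
  x = λ² - 31 - 84 = 4096 - 115 ≡ 4; y = λ·(31 - 4) - 67 ≡ 12. → (4, 12)

(4, 12)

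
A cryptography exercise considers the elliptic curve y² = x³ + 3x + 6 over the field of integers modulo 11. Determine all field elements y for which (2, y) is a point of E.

3, 8

x³ + 3x + 6 = 20 ≡ 9 (mod 11).
Square roots of 9 mod 11: 3 and 8 (since 3² = 9 ≡ 9).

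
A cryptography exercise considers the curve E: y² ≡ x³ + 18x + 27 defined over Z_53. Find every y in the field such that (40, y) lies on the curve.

x³ + 18x + 27 = 64747 ≡ 34 (mod 53).
34 is a non-residue mod 53; no y exists.

none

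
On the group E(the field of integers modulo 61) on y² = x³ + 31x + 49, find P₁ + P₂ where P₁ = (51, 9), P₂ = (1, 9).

(9, 52)

(51, 9) + (1, 9). λ = (9 - 9)/(1 - 51) ≡ 0/11 mod 61. 11⁻¹ ≡ 50 (mod 61) since 11·50 = 550 ≡ 1, so λ ≡ 0.
  x = λ² - 51 - 1 = 0 - 52 ≡ 9; y = λ·(51 - 9) - 9 ≡ 52. → (9, 52)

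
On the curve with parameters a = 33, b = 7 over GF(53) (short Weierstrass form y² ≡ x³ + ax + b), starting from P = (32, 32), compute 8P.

(47, 21)

Repeated addition: build up to 8P.
2P: tangent at (32, 32): λ = (3·32² + 33)/(2·32) ≡ 31/11. 11⁻¹ ≡ 29 (mod 53) since 11·29 = 319 ≡ 1, so λ ≡ 31·29 ≡ 51.
  x = λ² - 32 - 32 = 2601 - 64 ≡ 46; y = λ·(32 - 46) - 32 ≡ 49. → (46, 49)
3P: (46, 49) + (32, 32). λ = (32 - 49)/(32 - 46) ≡ 36/39 mod 53. 39⁻¹ ≡ 34 (mod 53), so λ ≡ 5.
  x = λ² - 46 - 32 = 25 - 78 ≡ 0; y = λ·(46 - 0) - 49 ≡ 22. → (0, 22)
4P: (0, 22) + (32, 32). λ = (32 - 22)/(32 - 0) ≡ 10/32 mod 53. 32⁻¹ ≡ 5 (mod 53), so λ ≡ 50.
  x = λ² - 0 - 32 = 2500 - 32 ≡ 30; y = λ·(0 - 30) - 22 ≡ 15. → (30, 15)
5P: (30, 15) + (32, 32). λ = (32 - 15)/(32 - 30) ≡ 17/2 mod 53. 2⁻¹ ≡ 27 (mod 53), so λ ≡ 35.
  x = λ² - 30 - 32 = 1225 - 62 ≡ 50; y = λ·(30 - 50) - 15 ≡ 27. → (50, 27)
6P: (50, 27) + (32, 32). λ = (32 - 27)/(32 - 50) ≡ 5/35 mod 53. 35⁻¹ ≡ 50 (mod 53) since 35·50 = 1750 ≡ 1, so λ ≡ 38.
  x = λ² - 50 - 32 = 1444 - 82 ≡ 37; y = λ·(50 - 37) - 27 ≡ 43. → (37, 43)
7P: (37, 43) + (32, 32). λ = (32 - 43)/(32 - 37) ≡ 42/48 mod 53. 48⁻¹ ≡ 21 (mod 53), so λ ≡ 34.
  x = λ² - 37 - 32 = 1156 - 69 ≡ 27; y = λ·(37 - 27) - 43 ≡ 32. → (27, 32)
8P: (27, 32) + (32, 32). λ = (32 - 32)/(32 - 27) ≡ 0/5 mod 53. 5⁻¹ ≡ 32 (mod 53), so λ ≡ 0.
  x = λ² - 27 - 32 = 0 - 59 ≡ 47; y = λ·(27 - 47) - 32 ≡ 21. → (47, 21)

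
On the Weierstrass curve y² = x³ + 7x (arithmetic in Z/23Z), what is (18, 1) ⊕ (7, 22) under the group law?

(14, 6)

(18, 1) + (7, 22). λ = (22 - 1)/(7 - 18) ≡ 21/12 mod 23. 12⁻¹ ≡ 2 (mod 23), so λ ≡ 19.
  x = λ² - 18 - 7 = 361 - 25 ≡ 14; y = λ·(18 - 14) - 1 ≡ 6. → (14, 6)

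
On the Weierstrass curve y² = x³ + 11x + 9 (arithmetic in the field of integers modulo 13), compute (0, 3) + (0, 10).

The two points share x = 0 and their y-coordinates satisfy 3 + 10 ≡ 0 (mod 13), so they are inverses. Their sum is 𝒪.

O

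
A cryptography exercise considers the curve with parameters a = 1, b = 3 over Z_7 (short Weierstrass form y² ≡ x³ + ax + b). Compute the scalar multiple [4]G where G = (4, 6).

(6, 6)

Repeated addition: build up to 4G.
2G: tangent at (4, 6): λ = (3·4² + 1)/(2·6) ≡ 0/5. 5⁻¹ ≡ 3 (mod 7), so λ ≡ 0·3 ≡ 0.
  x = λ² - 4 - 4 = 0 - 8 ≡ 6; y = λ·(4 - 6) - 6 ≡ 1. → (6, 1)
3G: (6, 1) + (4, 6). λ = (6 - 1)/(4 - 6) ≡ 5/5 mod 7. 5⁻¹ ≡ 3 (mod 7), so λ ≡ 1.
  x = λ² - 6 - 4 = 1 - 10 ≡ 5; y = λ·(6 - 5) - 1 ≡ 0. → (5, 0)
4G: (5, 0) + (4, 6). λ = (6 - 0)/(4 - 5) ≡ 6/6 mod 7. 6⁻¹ ≡ 6 (mod 7), so λ ≡ 1.
  x = λ² - 5 - 4 = 1 - 9 ≡ 6; y = λ·(5 - 6) - 0 ≡ 6. → (6, 6)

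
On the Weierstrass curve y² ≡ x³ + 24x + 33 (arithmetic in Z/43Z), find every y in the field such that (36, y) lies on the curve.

9, 34

x³ + 24x + 33 = 47553 ≡ 38 (mod 43).
Square roots of 38 mod 43: 9 and 34 (since 9² = 81 ≡ 38).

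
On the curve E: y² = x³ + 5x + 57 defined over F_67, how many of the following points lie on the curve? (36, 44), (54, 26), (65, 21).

(36, 44): 44² ≡ 60, rhs ≡ 60 → on.
(54, 26): 26² ≡ 6, rhs ≡ 6 → on.
(65, 21): 21² ≡ 39, rhs ≡ 39 → on.

3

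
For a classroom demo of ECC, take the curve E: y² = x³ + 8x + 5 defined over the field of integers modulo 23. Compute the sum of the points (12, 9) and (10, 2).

(19, 1)

(12, 9) + (10, 2). λ = (2 - 9)/(10 - 12) ≡ 16/21 mod 23. 21⁻¹ ≡ 11 (mod 23) since 21·11 = 231 ≡ 1, so λ ≡ 15.
  x = λ² - 12 - 10 = 225 - 22 ≡ 19; y = λ·(12 - 19) - 9 ≡ 1. → (19, 1)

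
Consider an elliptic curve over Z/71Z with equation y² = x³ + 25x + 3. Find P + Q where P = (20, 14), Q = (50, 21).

(20, 14) + (50, 21). λ = (21 - 14)/(50 - 20) ≡ 7/30 mod 71. 30⁻¹ ≡ 45 (mod 71), so λ ≡ 31.
  x = λ² - 20 - 50 = 961 - 70 ≡ 39; y = λ·(20 - 39) - 14 ≡ 36. → (39, 36)

(39, 36)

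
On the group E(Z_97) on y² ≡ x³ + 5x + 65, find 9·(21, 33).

Write Q = (21, 33).
Double-and-add on 9 = (1001)₂. Start with Q = (21, 33) for the leading 1-bit.
double: tangent at (21, 33): λ = (3·21² + 5)/(2·33) ≡ 67/66. 66⁻¹ ≡ 25 (mod 97), so λ ≡ 67·25 ≡ 26.
  x = λ² - 21 - 21 = 676 - 42 ≡ 52; y = λ·(21 - 52) - 33 ≡ 34. → (52, 34)
double: tangent at (52, 34): λ = (3·52² + 5)/(2·34) ≡ 66/68. 68⁻¹ ≡ 10 (mod 97), so λ ≡ 66·10 ≡ 78.
  x = λ² - 52 - 52 = 6084 - 104 ≡ 63; y = λ·(52 - 63) - 34 ≡ 78. → (63, 78)
double: tangent at (63, 78): λ = (3·63² + 5)/(2·78) ≡ 78/59. 59⁻¹ ≡ 74 (mod 97) since 59·74 = 4366 ≡ 1, so λ ≡ 78·74 ≡ 49.
  x = λ² - 63 - 63 = 2401 - 126 ≡ 44; y = λ·(63 - 44) - 78 ≡ 77. → (44, 77)
add Q: (44, 77) + (21, 33). λ = (33 - 77)/(21 - 44) ≡ 53/74 mod 97. 74⁻¹ ≡ 59 (mod 97), so λ ≡ 23.
  x = λ² - 44 - 21 = 529 - 65 ≡ 76; y = λ·(44 - 76) - 77 ≡ 60. → (76, 60)

(76, 60)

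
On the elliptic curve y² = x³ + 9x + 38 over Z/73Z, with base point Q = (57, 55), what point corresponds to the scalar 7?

(37, 56)

Repeated addition: build up to 7Q.
2Q: tangent at (57, 55): λ = (3·57² + 9)/(2·55) ≡ 47/37. 37⁻¹ ≡ 2 (mod 73), so λ ≡ 47·2 ≡ 21.
  x = λ² - 57 - 57 = 441 - 114 ≡ 35; y = λ·(57 - 35) - 55 ≡ 42. → (35, 42)
3Q: (35, 42) + (57, 55). λ = (55 - 42)/(57 - 35) ≡ 13/22 mod 73. 22⁻¹ ≡ 10 (mod 73), so λ ≡ 57.
  x = λ² - 35 - 57 = 3249 - 92 ≡ 18; y = λ·(35 - 18) - 42 ≡ 51. → (18, 51)
4Q: (18, 51) + (57, 55). λ = (55 - 51)/(57 - 18) ≡ 4/39 mod 73. 39⁻¹ ≡ 15 (mod 73), so λ ≡ 60.
  x = λ² - 18 - 57 = 3600 - 75 ≡ 21; y = λ·(18 - 21) - 51 ≡ 61. → (21, 61)
5Q: (21, 61) + (57, 55). λ = (55 - 61)/(57 - 21) ≡ 67/36 mod 73. 36⁻¹ ≡ 71 (mod 73), so λ ≡ 12.
  x = λ² - 21 - 57 = 144 - 78 ≡ 66; y = λ·(21 - 66) - 61 ≡ 56. → (66, 56)
6Q: (66, 56) + (57, 55). λ = (55 - 56)/(57 - 66) ≡ 72/64 mod 73. 64⁻¹ ≡ 8 (mod 73) since 64·8 = 512 ≡ 1, so λ ≡ 65.
  x = λ² - 66 - 57 = 4225 - 123 ≡ 14; y = λ·(66 - 14) - 56 ≡ 39. → (14, 39)
7Q: (14, 39) + (57, 55). λ = (55 - 39)/(57 - 14) ≡ 16/43 mod 73. 43⁻¹ ≡ 17 (mod 73), so λ ≡ 53.
  x = λ² - 14 - 57 = 2809 - 71 ≡ 37; y = λ·(14 - 37) - 39 ≡ 56. → (37, 56)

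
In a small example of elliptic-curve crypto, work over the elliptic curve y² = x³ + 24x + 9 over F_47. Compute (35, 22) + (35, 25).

O

The two points share x = 35 and their y-coordinates satisfy 22 + 25 ≡ 0 (mod 47), so they are inverses. Their sum is ∞.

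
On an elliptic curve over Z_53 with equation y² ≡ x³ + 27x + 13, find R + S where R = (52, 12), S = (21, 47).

(49, 0)

(52, 12) + (21, 47). λ = (47 - 12)/(21 - 52) ≡ 35/22 mod 53. 22⁻¹ ≡ 41 (mod 53), so λ ≡ 4.
  x = λ² - 52 - 21 = 16 - 73 ≡ 49; y = λ·(52 - 49) - 12 ≡ 0. → (49, 0)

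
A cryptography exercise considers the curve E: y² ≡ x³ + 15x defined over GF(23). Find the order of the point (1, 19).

12

2P: tangent at (1, 19): λ = (3·1² + 15)/(2·19) ≡ 18/15. 15⁻¹ ≡ 20 (mod 23), so λ ≡ 18·20 ≡ 15.
  x = λ² - 1 - 1 = 225 - 2 ≡ 16; y = λ·(1 - 16) - 19 ≡ 9. → (16, 9)
3P: (16, 9) + (1, 19). λ = (19 - 9)/(1 - 16) ≡ 10/8 mod 23. 8⁻¹ ≡ 3 (mod 23), so λ ≡ 7.
  x = λ² - 16 - 1 = 49 - 17 ≡ 9; y = λ·(16 - 9) - 9 ≡ 17. → (9, 17)
4P: (9, 17) + (1, 19). λ = (19 - 17)/(1 - 9) ≡ 2/15 mod 23. 15⁻¹ ≡ 20 (mod 23), so λ ≡ 17.
  x = λ² - 9 - 1 = 289 - 10 ≡ 3; y = λ·(9 - 3) - 17 ≡ 16. → (3, 16)
5P: (3, 16) + (1, 19). λ = (19 - 16)/(1 - 3) ≡ 3/21 mod 23. 21⁻¹ ≡ 11 (mod 23), so λ ≡ 10.
  x = λ² - 3 - 1 = 100 - 4 ≡ 4; y = λ·(3 - 4) - 16 ≡ 20. → (4, 20)
6P: (4, 20) + (1, 19). λ = (19 - 20)/(1 - 4) ≡ 22/20 mod 23. 20⁻¹ ≡ 15 (mod 23) since 20·15 = 300 ≡ 1, so λ ≡ 8.
  x = λ² - 4 - 1 = 64 - 5 ≡ 13; y = λ·(4 - 13) - 20 ≡ 0. → (13, 0)
7P: (13, 0) + (1, 19). λ = (19 - 0)/(1 - 13) ≡ 19/11 mod 23. 11⁻¹ ≡ 21 (mod 23) since 11·21 = 231 ≡ 1, so λ ≡ 8.
  x = λ² - 13 - 1 = 64 - 14 ≡ 4; y = λ·(13 - 4) - 0 ≡ 3. → (4, 3)
8P: (4, 3) + (1, 19). λ = (19 - 3)/(1 - 4) ≡ 16/20 mod 23. 20⁻¹ ≡ 15 (mod 23) since 20·15 = 300 ≡ 1, so λ ≡ 10.
  x = λ² - 4 - 1 = 100 - 5 ≡ 3; y = λ·(4 - 3) - 3 ≡ 7. → (3, 7)
9P: (3, 7) + (1, 19). λ = (19 - 7)/(1 - 3) ≡ 12/21 mod 23. 21⁻¹ ≡ 11 (mod 23), so λ ≡ 17.
  x = λ² - 3 - 1 = 289 - 4 ≡ 9; y = λ·(3 - 9) - 7 ≡ 6. → (9, 6)
10P: (9, 6) + (1, 19). λ = (19 - 6)/(1 - 9) ≡ 13/15 mod 23. 15⁻¹ ≡ 20 (mod 23), so λ ≡ 7.
  x = λ² - 9 - 1 = 49 - 10 ≡ 16; y = λ·(9 - 16) - 6 ≡ 14. → (16, 14)
11P: (16, 14) + (1, 19). λ = (19 - 14)/(1 - 16) ≡ 5/8 mod 23. 8⁻¹ ≡ 3 (mod 23), so λ ≡ 15.
  x = λ² - 16 - 1 = 225 - 17 ≡ 1; y = λ·(16 - 1) - 14 ≡ 4. → (1, 4)
12P: (1, 4) + (1, 19): same x and y₁ ≡ -y₂, so the sum is O.
12P = O, so the order is 12.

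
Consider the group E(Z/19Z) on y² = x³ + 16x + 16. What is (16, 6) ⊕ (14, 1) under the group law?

(16, 6) + (14, 1). λ = (1 - 6)/(14 - 16) ≡ 14/17 mod 19. 17⁻¹ ≡ 9 (mod 19) since 17·9 = 153 ≡ 1, so λ ≡ 12.
  x = λ² - 16 - 14 = 144 - 30 ≡ 0; y = λ·(16 - 0) - 6 ≡ 15. → (0, 15)

(0, 15)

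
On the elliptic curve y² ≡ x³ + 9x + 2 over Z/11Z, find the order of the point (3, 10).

5

2P: tangent at (3, 10): λ = (3·3² + 9)/(2·10) ≡ 3/9. 9⁻¹ ≡ 5 (mod 11) since 9·5 = 45 ≡ 1, so λ ≡ 3·5 ≡ 4.
  x = λ² - 3 - 3 = 16 - 6 ≡ 10; y = λ·(3 - 10) - 10 ≡ 6. → (10, 6)
3P: (10, 6) + (3, 10). λ = (10 - 6)/(3 - 10) ≡ 4/4 mod 11. 4⁻¹ ≡ 3 (mod 11), so λ ≡ 1.
  x = λ² - 10 - 3 = 1 - 13 ≡ 10; y = λ·(10 - 10) - 6 ≡ 5. → (10, 5)
4P: (10, 5) + (3, 10). λ = (10 - 5)/(3 - 10) ≡ 5/4 mod 11. 4⁻¹ ≡ 3 (mod 11), so λ ≡ 4.
  x = λ² - 10 - 3 = 16 - 13 ≡ 3; y = λ·(10 - 3) - 5 ≡ 1. → (3, 1)
5P: (3, 1) + (3, 10): same x and y₁ ≡ -y₂, so the sum is O.
5P = O, so the order is 5.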